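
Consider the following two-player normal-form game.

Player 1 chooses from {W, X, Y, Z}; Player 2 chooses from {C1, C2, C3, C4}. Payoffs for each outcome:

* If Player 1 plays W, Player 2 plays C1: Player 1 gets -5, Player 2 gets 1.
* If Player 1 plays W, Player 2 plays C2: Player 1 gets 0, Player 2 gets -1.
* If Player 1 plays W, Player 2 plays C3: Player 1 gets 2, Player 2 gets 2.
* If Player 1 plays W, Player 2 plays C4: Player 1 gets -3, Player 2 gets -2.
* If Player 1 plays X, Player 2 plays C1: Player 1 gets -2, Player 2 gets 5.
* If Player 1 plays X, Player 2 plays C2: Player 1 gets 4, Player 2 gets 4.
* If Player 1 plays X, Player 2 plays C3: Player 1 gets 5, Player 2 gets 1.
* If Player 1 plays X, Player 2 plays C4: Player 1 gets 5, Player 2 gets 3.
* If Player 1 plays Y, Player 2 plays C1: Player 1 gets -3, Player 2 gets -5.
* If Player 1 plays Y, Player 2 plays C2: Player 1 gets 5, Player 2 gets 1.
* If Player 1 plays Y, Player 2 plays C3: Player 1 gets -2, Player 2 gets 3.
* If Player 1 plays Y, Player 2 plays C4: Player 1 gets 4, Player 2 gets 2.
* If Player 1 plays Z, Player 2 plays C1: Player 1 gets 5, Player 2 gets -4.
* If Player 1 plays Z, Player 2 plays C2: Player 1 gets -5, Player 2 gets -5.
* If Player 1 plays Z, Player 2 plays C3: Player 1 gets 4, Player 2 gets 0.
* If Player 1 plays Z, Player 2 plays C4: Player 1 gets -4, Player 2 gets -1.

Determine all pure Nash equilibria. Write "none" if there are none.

none

For each strategy profile, look for a profitable unilateral deviation.
(W, C1): Player 1 can switch to X (-5 → -2). Not NE.
(W, C2): Player 1 can switch to X (0 → 4). Not NE.
(W, C3): Player 1 can switch to X (2 → 5). Not NE.
(W, C4): Player 1 can switch to X (-3 → 5). Not NE.
(X, C1): Player 1 can switch to Z (-2 → 5). Not NE.
(X, C2): Player 1 can switch to Y (4 → 5). Not NE.
(The remaining 10 profiles each have a profitable deviation by the same check.)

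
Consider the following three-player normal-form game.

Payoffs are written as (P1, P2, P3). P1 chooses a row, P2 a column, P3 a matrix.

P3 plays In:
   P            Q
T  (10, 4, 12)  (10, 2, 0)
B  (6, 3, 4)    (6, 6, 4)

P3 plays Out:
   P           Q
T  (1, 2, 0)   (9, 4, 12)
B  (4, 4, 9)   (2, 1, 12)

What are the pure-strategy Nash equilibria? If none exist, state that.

The pure Nash equilibria are (T, P, In) and (T, Q, Out) and (B, P, Out).

(T, P, In): P1 gets 10, best alternative 6; P2 gets 4, best alternative 2; P3 gets 12, best alternative 0. No profitable deviation — NE.
(T, P, Out): P1 can switch to B (1 → 4). Not NE.
(T, Q, In): P2 can switch to P (2 → 4). Not NE.
(T, Q, Out): P1 gets 9, best alternative 2; P2 gets 4, best alternative 2; P3 gets 12, best alternative 0. No profitable deviation — NE.
(B, P, In): P1 can switch to T (6 → 10). Not NE.
(B, P, Out): P1 gets 4, best alternative 1; P2 gets 4, best alternative 1; P3 gets 9, best alternative 4. No profitable deviation — NE.
(B, Q, In): P1 can switch to T (6 → 10). Not NE.
(B, Q, Out): P1 can switch to T (2 → 9). Not NE.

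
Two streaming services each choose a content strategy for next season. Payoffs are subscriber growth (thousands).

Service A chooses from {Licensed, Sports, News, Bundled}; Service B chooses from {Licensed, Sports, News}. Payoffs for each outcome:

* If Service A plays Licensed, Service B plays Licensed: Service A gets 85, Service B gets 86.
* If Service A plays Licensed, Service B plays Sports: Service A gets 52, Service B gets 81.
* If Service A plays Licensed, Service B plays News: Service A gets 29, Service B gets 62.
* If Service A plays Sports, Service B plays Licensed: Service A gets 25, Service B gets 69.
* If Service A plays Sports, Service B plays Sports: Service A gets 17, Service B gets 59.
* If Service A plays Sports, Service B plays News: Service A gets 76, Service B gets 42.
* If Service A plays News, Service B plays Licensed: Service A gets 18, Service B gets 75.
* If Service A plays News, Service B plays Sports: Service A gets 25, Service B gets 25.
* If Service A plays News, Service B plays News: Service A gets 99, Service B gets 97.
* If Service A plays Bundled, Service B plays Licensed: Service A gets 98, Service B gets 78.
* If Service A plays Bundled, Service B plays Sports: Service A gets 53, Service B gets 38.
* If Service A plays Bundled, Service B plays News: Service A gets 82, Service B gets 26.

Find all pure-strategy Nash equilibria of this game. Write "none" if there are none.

For each player, find the best response to each opponent profile; mutual best responses are the pure NE.
Service A against Licensed: payoffs 85, 25, 18, 98 → best response Bundled.
Service A against Sports: payoffs 52, 17, 25, 53 → best response Bundled.
Service A against News: payoffs 29, 76, 99, 82 → best response News.
Service B against Licensed: payoffs 86, 81, 62 → best response Licensed.
Service B against Sports: payoffs 69, 59, 42 → best response Licensed.
Service B against News: payoffs 75, 25, 97 → best response News.
Service B against Bundled: payoffs 78, 38, 26 → best response Licensed.
Mutual best responses: (News, News); (Bundled, Licensed).

Pure-strategy Nash equilibria: (News, News); (Bundled, Licensed)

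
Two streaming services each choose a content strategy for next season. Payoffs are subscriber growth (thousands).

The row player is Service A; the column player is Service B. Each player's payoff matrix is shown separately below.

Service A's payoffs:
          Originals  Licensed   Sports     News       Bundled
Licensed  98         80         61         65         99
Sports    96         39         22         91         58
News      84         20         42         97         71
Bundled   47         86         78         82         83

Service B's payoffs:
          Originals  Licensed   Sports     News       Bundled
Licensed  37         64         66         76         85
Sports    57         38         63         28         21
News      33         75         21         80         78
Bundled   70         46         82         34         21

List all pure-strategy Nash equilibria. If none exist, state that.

(Licensed, Bundled); (News, News); (Bundled, Sports)

Check each profile: it is a Nash equilibrium iff no player can strictly gain by switching unilaterally.
(Licensed, Originals): Service B can switch to Licensed (37 → 64). Not NE.
(Licensed, Licensed): Service A can switch to Bundled (80 → 86). Not NE.
(Licensed, Sports): Service A can switch to Bundled (61 → 78). Not NE.
(Licensed, News): Service A can switch to Sports (65 → 91). Not NE.
(Licensed, Bundled): Service A gets 99, best alternative 83; Service B gets 85, best alternative 76. No profitable deviation — NE.
(Sports, Originals): Service A can switch to Licensed (96 → 98). Not NE.
(Sports, Licensed): Service A can switch to Licensed (39 → 80). Not NE.
(Sports, Sports): Service A can switch to Licensed (22 → 61). Not NE.
(Sports, News): Service A can switch to News (91 → 97). Not NE.
(Sports, Bundled): Service A can switch to Licensed (58 → 99). Not NE.
(News, Originals): Service A can switch to Licensed (84 → 98). Not NE.
(News, News): Service A gets 97, best alternative 91; Service B gets 80, best alternative 78. No profitable deviation — NE.
(Bundled, Sports): Service A gets 78, best alternative 61; Service B gets 82, best alternative 70. No profitable deviation — NE.
(The remaining 7 profiles each have a profitable deviation by the same check.)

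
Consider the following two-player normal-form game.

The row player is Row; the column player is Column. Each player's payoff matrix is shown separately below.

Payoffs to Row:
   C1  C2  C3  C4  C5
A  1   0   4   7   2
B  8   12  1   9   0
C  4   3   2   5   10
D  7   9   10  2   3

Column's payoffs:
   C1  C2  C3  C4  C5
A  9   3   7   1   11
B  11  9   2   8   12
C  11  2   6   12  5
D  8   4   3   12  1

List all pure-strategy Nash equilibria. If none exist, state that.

This game has no pure Nash equilibrium.

Row against C1: payoffs 1, 8, 4, 7 → best response B.
Row against C2: payoffs 0, 12, 3, 9 → best response B.
Row against C3: payoffs 4, 1, 2, 10 → best response D.
Row against C4: payoffs 7, 9, 5, 2 → best response B.
Row against C5: payoffs 2, 0, 10, 3 → best response C.
Column against A: payoffs 9, 3, 7, 1, 11 → best response C5.
Column against B: payoffs 11, 9, 2, 8, 12 → best response C5.
Column against C: payoffs 11, 2, 6, 12, 5 → best response C4.
Column against D: payoffs 8, 4, 3, 12, 1 → best response C4.
No profile is a mutual best response for all players.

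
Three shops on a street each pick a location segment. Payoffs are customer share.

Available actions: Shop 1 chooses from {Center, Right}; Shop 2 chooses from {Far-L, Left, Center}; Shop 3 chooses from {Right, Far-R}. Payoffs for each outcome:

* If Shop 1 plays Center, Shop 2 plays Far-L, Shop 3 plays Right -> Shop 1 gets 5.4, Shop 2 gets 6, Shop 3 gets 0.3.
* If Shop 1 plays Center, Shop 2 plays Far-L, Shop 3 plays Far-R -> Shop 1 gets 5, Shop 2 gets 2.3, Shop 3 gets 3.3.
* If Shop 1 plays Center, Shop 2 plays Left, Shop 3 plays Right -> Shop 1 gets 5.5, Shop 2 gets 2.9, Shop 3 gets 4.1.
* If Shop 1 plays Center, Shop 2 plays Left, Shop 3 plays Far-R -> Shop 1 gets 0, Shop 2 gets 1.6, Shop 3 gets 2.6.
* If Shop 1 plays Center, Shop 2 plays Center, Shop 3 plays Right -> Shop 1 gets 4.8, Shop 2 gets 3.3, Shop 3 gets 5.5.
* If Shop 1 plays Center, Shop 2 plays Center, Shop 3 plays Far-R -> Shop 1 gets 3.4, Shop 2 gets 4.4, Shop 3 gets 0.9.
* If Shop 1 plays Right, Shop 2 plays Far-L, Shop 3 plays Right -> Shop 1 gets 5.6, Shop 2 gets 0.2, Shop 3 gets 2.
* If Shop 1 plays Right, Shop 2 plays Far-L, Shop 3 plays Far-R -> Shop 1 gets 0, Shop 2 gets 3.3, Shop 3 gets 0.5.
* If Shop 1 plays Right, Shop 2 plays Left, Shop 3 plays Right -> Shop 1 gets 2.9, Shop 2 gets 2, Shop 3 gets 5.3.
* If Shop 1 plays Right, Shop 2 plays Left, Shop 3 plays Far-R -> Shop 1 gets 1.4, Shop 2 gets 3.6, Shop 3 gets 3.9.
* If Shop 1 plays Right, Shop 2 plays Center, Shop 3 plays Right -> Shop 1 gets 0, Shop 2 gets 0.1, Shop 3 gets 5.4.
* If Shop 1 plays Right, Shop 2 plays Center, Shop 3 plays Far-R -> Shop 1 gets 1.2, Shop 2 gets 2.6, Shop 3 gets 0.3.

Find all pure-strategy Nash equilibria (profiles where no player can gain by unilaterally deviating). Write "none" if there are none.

Mark each player's best response to every combination of opponents' strategies; a profile where every player is best-responding is a pure Nash equilibrium.
Shop 1 against (Far-L, Right): payoffs 5.4, 5.6 → best response Right.
Shop 1 against (Far-L, Far-R): payoffs 5, 0 → best response Center.
Shop 1 against (Left, Right): payoffs 5.5, 2.9 → best response Center.
Shop 1 against (Left, Far-R): payoffs 0, 1.4 → best response Right.
Shop 1 against (Center, Right): payoffs 4.8, 0 → best response Center.
Shop 1 against (Center, Far-R): payoffs 3.4, 1.2 → best response Center.
Shop 2 against (Center, Right): payoffs 6, 2.9, 3.3 → best response Far-L.
Shop 2 against (Center, Far-R): payoffs 2.3, 1.6, 4.4 → best response Center.
Shop 2 against (Right, Right): payoffs 0.2, 2, 0.1 → best response Left.
Shop 2 against (Right, Far-R): payoffs 3.3, 3.6, 2.6 → best response Left.
Shop 3 against (Center, Far-L): payoffs 0.3, 3.3 → best response Far-R.
Shop 3 against (Center, Left): payoffs 4.1, 2.6 → best response Right.
Shop 3 against (Center, Center): payoffs 5.5, 0.9 → best response Right.
Shop 3 against (Right, Far-L): payoffs 2, 0.5 → best response Right.
Shop 3 against (Right, Left): payoffs 5.3, 3.9 → best response Right.
Shop 3 against (Right, Center): payoffs 5.4, 0.3 → best response Right.
No profile is a mutual best response for all players.

No pure-strategy Nash equilibrium.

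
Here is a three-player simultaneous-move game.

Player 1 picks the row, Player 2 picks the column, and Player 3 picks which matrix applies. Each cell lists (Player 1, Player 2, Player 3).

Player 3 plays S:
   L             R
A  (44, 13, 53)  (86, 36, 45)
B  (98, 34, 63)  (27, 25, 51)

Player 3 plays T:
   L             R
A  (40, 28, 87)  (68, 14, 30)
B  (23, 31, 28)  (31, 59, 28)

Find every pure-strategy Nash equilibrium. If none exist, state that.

The pure Nash equilibria are (A, L, T), (A, R, S), (B, L, S).

Player 1 against (L, S): payoffs 44, 98 → best response B.
Player 1 against (L, T): payoffs 40, 23 → best response A.
Player 1 against (R, S): payoffs 86, 27 → best response A.
Player 1 against (R, T): payoffs 68, 31 → best response A.
Player 2 against (A, S): payoffs 13, 36 → best response R.
Player 2 against (A, T): payoffs 28, 14 → best response L.
Player 2 against (B, S): payoffs 34, 25 → best response L.
Player 2 against (B, T): payoffs 31, 59 → best response R.
Player 3 against (A, L): payoffs 53, 87 → best response T.
Player 3 against (A, R): payoffs 45, 30 → best response S.
Player 3 against (B, L): payoffs 63, 28 → best response S.
Player 3 against (B, R): payoffs 51, 28 → best response S.
Mutual best responses: (A, L, T); (A, R, S); (B, L, S).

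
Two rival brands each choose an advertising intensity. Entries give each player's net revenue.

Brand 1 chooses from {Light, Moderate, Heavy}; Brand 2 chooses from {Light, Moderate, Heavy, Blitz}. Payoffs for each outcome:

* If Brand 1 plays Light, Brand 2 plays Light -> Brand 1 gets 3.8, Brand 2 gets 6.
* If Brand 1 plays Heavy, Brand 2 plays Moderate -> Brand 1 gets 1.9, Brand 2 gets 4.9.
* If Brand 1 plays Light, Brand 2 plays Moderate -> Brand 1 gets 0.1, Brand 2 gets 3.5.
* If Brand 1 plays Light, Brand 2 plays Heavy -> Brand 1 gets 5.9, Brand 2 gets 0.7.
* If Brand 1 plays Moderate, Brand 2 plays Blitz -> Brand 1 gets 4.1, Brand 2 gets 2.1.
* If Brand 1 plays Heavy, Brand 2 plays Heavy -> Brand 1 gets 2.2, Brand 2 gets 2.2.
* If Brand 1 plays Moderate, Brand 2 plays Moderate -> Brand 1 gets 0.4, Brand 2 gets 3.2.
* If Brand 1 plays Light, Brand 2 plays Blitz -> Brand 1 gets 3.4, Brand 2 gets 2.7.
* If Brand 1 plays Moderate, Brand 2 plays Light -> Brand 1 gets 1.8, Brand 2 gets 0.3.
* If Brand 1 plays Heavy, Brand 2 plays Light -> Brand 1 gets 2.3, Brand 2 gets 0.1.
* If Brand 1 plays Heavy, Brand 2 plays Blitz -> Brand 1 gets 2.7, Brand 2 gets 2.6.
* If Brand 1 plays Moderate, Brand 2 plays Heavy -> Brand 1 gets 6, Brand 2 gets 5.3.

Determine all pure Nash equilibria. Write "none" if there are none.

For each strategy profile, look for a profitable unilateral deviation.
(Light, Light): Brand 1 gets 3.8, best alternative 2.3; Brand 2 gets 6, best alternative 3.5. No profitable deviation — NE.
(Light, Moderate): Brand 1 can switch to Moderate (0.1 → 0.4). Not NE.
(Light, Heavy): Brand 1 can switch to Moderate (5.9 → 6). Not NE.
(Light, Blitz): Brand 1 can switch to Moderate (3.4 → 4.1). Not NE.
(Moderate, Light): Brand 1 can switch to Light (1.8 → 3.8). Not NE.
(Moderate, Moderate): Brand 1 can switch to Heavy (0.4 → 1.9). Not NE.
(Moderate, Heavy): Brand 1 gets 6, best alternative 5.9; Brand 2 gets 5.3, best alternative 3.2. No profitable deviation — NE.
(Moderate, Blitz): Brand 2 can switch to Moderate (2.1 → 3.2). Not NE.
(Heavy, Light): Brand 1 can switch to Light (2.3 → 3.8). Not NE.
(Heavy, Moderate): Brand 1 gets 1.9, best alternative 0.4; Brand 2 gets 4.9, best alternative 2.6. No profitable deviation — NE.
(Heavy, Heavy): Brand 1 can switch to Light (2.2 → 5.9). Not NE.
(Heavy, Blitz): Brand 1 can switch to Light (2.7 → 3.4). Not NE.

The pure Nash equilibria are (Light, Light); (Moderate, Heavy); (Heavy, Moderate).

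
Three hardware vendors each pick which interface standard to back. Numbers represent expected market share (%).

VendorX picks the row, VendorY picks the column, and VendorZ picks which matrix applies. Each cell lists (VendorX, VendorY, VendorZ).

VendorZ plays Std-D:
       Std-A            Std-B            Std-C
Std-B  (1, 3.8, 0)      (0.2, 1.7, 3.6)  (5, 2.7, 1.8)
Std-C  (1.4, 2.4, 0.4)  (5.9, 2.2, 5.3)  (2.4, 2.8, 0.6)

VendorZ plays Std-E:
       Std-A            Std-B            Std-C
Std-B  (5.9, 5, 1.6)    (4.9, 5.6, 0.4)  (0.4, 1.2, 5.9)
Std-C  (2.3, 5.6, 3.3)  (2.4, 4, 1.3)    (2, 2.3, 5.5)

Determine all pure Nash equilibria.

There is no pure-strategy Nash equilibrium.

(Std-B, Std-A, Std-D): VendorX can switch to Std-C (1 → 1.4). Not NE.
(Std-B, Std-A, Std-E): VendorY can switch to Std-B (5 → 5.6). Not NE.
(Std-B, Std-B, Std-D): VendorX can switch to Std-C (0.2 → 5.9). Not NE.
(Std-B, Std-B, Std-E): VendorZ can switch to Std-D (0.4 → 3.6). Not NE.
(Std-B, Std-C, Std-D): VendorY can switch to Std-A (2.7 → 3.8). Not NE.
(Std-B, Std-C, Std-E): VendorX can switch to Std-C (0.4 → 2). Not NE.
(Std-C, Std-A, Std-D): VendorY can switch to Std-C (2.4 → 2.8). Not NE.
(Std-C, Std-A, Std-E): VendorX can switch to Std-B (2.3 → 5.9). Not NE.
(Std-C, Std-B, Std-D): VendorY can switch to Std-A (2.2 → 2.4). Not NE.
(Std-C, Std-B, Std-E): VendorX can switch to Std-B (2.4 → 4.9). Not NE.
(The remaining 2 profiles each have a profitable deviation by the same check.)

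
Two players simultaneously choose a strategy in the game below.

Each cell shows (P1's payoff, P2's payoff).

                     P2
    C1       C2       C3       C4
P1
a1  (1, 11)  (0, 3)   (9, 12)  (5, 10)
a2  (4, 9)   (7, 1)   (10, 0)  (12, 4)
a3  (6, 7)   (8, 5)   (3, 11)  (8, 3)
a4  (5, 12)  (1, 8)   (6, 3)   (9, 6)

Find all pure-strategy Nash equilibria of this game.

For each player, find the best response to each opponent profile; mutual best responses are the pure NE.
P1 against C1: payoffs 1, 4, 6, 5 → best response a3.
P1 against C2: payoffs 0, 7, 8, 1 → best response a3.
P1 against C3: payoffs 9, 10, 3, 6 → best response a2.
P1 against C4: payoffs 5, 12, 8, 9 → best response a2.
P2 against a1: payoffs 11, 3, 12, 10 → best response C3.
P2 against a2: payoffs 9, 1, 0, 4 → best response C1.
P2 against a3: payoffs 7, 5, 11, 3 → best response C3.
P2 against a4: payoffs 12, 8, 3, 6 → best response C1.
No profile is a mutual best response for all players.

This game has no pure Nash equilibrium.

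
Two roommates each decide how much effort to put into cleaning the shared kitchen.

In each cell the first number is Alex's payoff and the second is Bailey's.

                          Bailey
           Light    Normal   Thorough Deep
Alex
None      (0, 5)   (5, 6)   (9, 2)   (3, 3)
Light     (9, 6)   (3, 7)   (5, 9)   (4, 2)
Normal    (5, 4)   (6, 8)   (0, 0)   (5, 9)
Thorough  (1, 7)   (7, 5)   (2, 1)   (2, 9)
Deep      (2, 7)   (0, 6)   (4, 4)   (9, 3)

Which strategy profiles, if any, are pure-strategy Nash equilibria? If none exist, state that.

No pure-strategy Nash equilibrium.

Alex against Light: payoffs 0, 9, 5, 1, 2 → best response Light.
Alex against Normal: payoffs 5, 3, 6, 7, 0 → best response Thorough.
Alex against Thorough: payoffs 9, 5, 0, 2, 4 → best response None.
Alex against Deep: payoffs 3, 4, 5, 2, 9 → best response Deep.
Bailey against None: payoffs 5, 6, 2, 3 → best response Normal.
Bailey against Light: payoffs 6, 7, 9, 2 → best response Thorough.
Bailey against Normal: payoffs 4, 8, 0, 9 → best response Deep.
Bailey against Thorough: payoffs 7, 5, 1, 9 → best response Deep.
Bailey against Deep: payoffs 7, 6, 4, 3 → best response Light.
No profile is a mutual best response for all players.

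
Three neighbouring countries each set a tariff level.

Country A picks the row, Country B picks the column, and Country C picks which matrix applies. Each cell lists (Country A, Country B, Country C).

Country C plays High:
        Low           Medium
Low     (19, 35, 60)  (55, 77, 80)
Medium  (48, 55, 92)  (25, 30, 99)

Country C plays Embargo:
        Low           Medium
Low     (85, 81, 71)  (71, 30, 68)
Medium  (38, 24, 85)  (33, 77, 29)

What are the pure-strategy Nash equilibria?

(Low, Low, High): Country A can switch to Medium (19 → 48). Not NE.
(Low, Low, Embargo): Country A gets 85, best alternative 38; Country B gets 81, best alternative 30; Country C gets 71, best alternative 60. No profitable deviation — NE.
(Low, Medium, High): Country A gets 55, best alternative 25; Country B gets 77, best alternative 35; Country C gets 80, best alternative 68. No profitable deviation — NE.
(Low, Medium, Embargo): Country B can switch to Low (30 → 81). Not NE.
(Medium, Low, High): Country A gets 48, best alternative 19; Country B gets 55, best alternative 30; Country C gets 92, best alternative 85. No profitable deviation — NE.
(Medium, Low, Embargo): Country A can switch to Low (38 → 85). Not NE.
(Medium, Medium, High): Country A can switch to Low (25 → 55). Not NE.
(Medium, Medium, Embargo): Country A can switch to Low (33 → 71). Not NE.

Pure-strategy Nash equilibria: (Low, Low, Embargo) and (Low, Medium, High) and (Medium, Low, High)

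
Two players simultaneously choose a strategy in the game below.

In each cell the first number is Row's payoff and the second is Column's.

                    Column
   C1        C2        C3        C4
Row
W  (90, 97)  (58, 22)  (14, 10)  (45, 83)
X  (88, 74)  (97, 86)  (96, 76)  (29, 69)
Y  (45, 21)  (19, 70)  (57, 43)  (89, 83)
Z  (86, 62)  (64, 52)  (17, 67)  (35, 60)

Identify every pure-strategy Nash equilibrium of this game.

Row against C1: payoffs 90, 88, 45, 86 → best response W.
Row against C2: payoffs 58, 97, 19, 64 → best response X.
Row against C3: payoffs 14, 96, 57, 17 → best response X.
Row against C4: payoffs 45, 29, 89, 35 → best response Y.
Column against W: payoffs 97, 22, 10, 83 → best response C1.
Column against X: payoffs 74, 86, 76, 69 → best response C2.
Column against Y: payoffs 21, 70, 43, 83 → best response C4.
Column against Z: payoffs 62, 52, 67, 60 → best response C3.
Mutual best responses: (W, C1); (X, C2); (Y, C4).

(W, C1) and (X, C2) and (Y, C4)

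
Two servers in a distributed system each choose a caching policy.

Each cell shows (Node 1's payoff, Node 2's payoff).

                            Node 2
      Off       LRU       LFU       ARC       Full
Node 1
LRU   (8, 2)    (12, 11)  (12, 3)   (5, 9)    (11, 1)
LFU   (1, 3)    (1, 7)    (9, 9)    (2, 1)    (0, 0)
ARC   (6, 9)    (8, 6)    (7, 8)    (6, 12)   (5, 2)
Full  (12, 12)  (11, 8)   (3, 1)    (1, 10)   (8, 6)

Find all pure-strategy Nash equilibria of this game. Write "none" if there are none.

Pure-strategy Nash equilibria: (LRU, LRU) and (ARC, ARC) and (Full, Off)

Node 1 against Off: payoffs 8, 1, 6, 12 → best response Full.
Node 1 against LRU: payoffs 12, 1, 8, 11 → best response LRU.
Node 1 against LFU: payoffs 12, 9, 7, 3 → best response LRU.
Node 1 against ARC: payoffs 5, 2, 6, 1 → best response ARC.
Node 1 against Full: payoffs 11, 0, 5, 8 → best response LRU.
Node 2 against LRU: payoffs 2, 11, 3, 9, 1 → best response LRU.
Node 2 against LFU: payoffs 3, 7, 9, 1, 0 → best response LFU.
Node 2 against ARC: payoffs 9, 6, 8, 12, 2 → best response ARC.
Node 2 against Full: payoffs 12, 8, 1, 10, 6 → best response Off.
Mutual best responses: (LRU, LRU); (ARC, ARC); (Full, Off).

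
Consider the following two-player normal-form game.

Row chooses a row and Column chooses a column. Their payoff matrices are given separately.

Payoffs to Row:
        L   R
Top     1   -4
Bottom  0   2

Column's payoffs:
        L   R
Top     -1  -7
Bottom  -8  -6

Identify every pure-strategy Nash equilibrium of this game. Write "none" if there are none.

Pure-strategy Nash equilibria: (Top, L) and (Bottom, R)

(Top, L): Row gets 1, best alternative 0; Column gets -1, best alternative -7. No profitable deviation — NE.
(Top, R): Row can switch to Bottom (-4 → 2). Not NE.
(Bottom, L): Row can switch to Top (0 → 1). Not NE.
(Bottom, R): Row gets 2, best alternative -4; Column gets -6, best alternative -8. No profitable deviation — NE.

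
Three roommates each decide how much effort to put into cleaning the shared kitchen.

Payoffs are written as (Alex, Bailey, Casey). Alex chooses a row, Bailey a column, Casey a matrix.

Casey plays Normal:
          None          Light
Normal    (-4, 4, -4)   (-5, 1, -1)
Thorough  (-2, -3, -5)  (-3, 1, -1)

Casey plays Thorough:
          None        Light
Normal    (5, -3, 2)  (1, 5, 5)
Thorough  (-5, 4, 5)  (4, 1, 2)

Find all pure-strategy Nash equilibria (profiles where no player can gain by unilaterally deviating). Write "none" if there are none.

For each strategy profile, look for a profitable unilateral deviation.
(Normal, None, Normal): Alex can switch to Thorough (-4 → -2). Not NE.
(Normal, None, Thorough): Bailey can switch to Light (-3 → 5). Not NE.
(Normal, Light, Normal): Alex can switch to Thorough (-5 → -3). Not NE.
(Normal, Light, Thorough): Alex can switch to Thorough (1 → 4). Not NE.
(Thorough, None, Normal): Bailey can switch to Light (-3 → 1). Not NE.
(Thorough, None, Thorough): Alex can switch to Normal (-5 → 5). Not NE.
(Thorough, Light, Normal): Casey can switch to Thorough (-1 → 2). Not NE.
(Thorough, Light, Thorough): Bailey can switch to None (1 → 4). Not NE.

This game has no pure Nash equilibrium.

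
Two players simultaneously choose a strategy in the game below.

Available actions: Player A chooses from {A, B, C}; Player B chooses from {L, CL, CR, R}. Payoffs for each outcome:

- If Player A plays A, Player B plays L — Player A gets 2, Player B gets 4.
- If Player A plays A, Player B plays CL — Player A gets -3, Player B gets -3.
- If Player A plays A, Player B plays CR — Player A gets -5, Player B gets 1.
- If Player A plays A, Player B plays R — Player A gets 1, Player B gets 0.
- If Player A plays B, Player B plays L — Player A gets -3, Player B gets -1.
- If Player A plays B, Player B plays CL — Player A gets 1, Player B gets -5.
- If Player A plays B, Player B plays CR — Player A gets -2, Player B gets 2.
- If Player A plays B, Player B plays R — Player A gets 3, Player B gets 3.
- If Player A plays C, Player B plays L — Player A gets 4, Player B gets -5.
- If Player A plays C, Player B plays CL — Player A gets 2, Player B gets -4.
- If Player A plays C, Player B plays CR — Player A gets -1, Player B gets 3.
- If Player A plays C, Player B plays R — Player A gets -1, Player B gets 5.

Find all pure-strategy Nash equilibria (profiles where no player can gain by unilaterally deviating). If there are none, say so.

The unique pure-strategy Nash equilibrium is (B, R).

Player A against L: payoffs 2, -3, 4 → best response C.
Player A against CL: payoffs -3, 1, 2 → best response C.
Player A against CR: payoffs -5, -2, -1 → best response C.
Player A against R: payoffs 1, 3, -1 → best response B.
Player B against A: payoffs 4, -3, 1, 0 → best response L.
Player B against B: payoffs -1, -5, 2, 3 → best response R.
Player B against C: payoffs -5, -4, 3, 5 → best response R.
Mutual best responses: (B, R).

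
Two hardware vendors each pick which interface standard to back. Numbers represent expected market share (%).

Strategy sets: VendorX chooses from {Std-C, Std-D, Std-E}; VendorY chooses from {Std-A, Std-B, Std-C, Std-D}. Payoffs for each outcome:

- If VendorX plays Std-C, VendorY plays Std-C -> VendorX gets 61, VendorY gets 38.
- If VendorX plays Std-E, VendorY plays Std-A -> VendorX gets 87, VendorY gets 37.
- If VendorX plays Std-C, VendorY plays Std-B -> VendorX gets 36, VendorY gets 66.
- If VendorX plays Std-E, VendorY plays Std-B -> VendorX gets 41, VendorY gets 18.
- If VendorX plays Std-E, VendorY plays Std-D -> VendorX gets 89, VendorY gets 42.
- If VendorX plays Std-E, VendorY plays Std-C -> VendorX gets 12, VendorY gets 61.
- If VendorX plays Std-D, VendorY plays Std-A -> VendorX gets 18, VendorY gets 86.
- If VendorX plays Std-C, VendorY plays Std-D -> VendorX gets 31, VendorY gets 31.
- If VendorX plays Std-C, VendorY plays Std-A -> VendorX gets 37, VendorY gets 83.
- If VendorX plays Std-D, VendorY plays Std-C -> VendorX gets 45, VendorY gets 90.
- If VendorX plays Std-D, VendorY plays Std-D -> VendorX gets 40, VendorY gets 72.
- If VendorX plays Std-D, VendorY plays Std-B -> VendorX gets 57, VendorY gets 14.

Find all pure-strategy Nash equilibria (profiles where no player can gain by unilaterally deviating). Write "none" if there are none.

(Std-C, Std-A): VendorX can switch to Std-E (37 → 87). Not NE.
(Std-C, Std-B): VendorX can switch to Std-D (36 → 57). Not NE.
(Std-C, Std-C): VendorY can switch to Std-A (38 → 83). Not NE.
(Std-C, Std-D): VendorX can switch to Std-D (31 → 40). Not NE.
(Std-D, Std-A): VendorX can switch to Std-C (18 → 37). Not NE.
(Std-D, Std-B): VendorY can switch to Std-A (14 → 86). Not NE.
(Std-D, Std-C): VendorX can switch to Std-C (45 → 61). Not NE.
(Std-D, Std-D): VendorX can switch to Std-E (40 → 89). Not NE.
(Std-E, Std-A): VendorY can switch to Std-C (37 → 61). Not NE.
(Std-E, Std-B): VendorX can switch to Std-D (41 → 57). Not NE.
(The remaining 2 profiles each have a profitable deviation by the same check.)

none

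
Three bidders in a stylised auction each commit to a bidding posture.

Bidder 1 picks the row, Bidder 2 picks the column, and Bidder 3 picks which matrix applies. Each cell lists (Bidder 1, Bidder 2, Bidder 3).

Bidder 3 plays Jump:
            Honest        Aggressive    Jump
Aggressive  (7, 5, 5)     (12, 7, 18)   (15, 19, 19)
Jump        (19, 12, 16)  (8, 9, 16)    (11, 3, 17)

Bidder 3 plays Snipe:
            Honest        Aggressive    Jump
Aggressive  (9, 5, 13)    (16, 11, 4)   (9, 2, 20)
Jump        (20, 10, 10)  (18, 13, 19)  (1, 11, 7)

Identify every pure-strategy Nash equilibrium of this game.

For each strategy profile, look for a profitable unilateral deviation.
(Aggressive, Honest, Jump): Bidder 1 can switch to Jump (7 → 19). Not NE.
(Aggressive, Honest, Snipe): Bidder 1 can switch to Jump (9 → 20). Not NE.
(Aggressive, Aggressive, Jump): Bidder 2 can switch to Jump (7 → 19). Not NE.
(Aggressive, Aggressive, Snipe): Bidder 1 can switch to Jump (16 → 18). Not NE.
(Aggressive, Jump, Jump): Bidder 3 can switch to Snipe (19 → 20). Not NE.
(Aggressive, Jump, Snipe): Bidder 2 can switch to Honest (2 → 5). Not NE.
(Jump, Honest, Jump): Bidder 1 gets 19, best alternative 7; Bidder 2 gets 12, best alternative 9; Bidder 3 gets 16, best alternative 10. No profitable deviation — NE.
(Jump, Honest, Snipe): Bidder 2 can switch to Aggressive (10 → 13). Not NE.
(Jump, Aggressive, Jump): Bidder 1 can switch to Aggressive (8 → 12). Not NE.
(Jump, Aggressive, Snipe): Bidder 1 gets 18, best alternative 16; Bidder 2 gets 13, best alternative 11; Bidder 3 gets 19, best alternative 16. No profitable deviation — NE.
(Jump, Jump, Jump): Bidder 1 can switch to Aggressive (11 → 15). Not NE.
(Jump, Jump, Snipe): Bidder 1 can switch to Aggressive (1 → 9). Not NE.

Pure-strategy Nash equilibria: (Jump, Honest, Jump), (Jump, Aggressive, Snipe)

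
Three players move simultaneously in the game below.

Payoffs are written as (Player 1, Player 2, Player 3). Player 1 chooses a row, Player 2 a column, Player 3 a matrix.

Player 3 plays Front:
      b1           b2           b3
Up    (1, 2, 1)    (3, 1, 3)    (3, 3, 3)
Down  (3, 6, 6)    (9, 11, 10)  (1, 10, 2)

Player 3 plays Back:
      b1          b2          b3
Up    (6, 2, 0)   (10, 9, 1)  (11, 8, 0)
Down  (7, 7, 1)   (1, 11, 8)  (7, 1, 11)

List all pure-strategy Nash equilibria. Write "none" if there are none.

Player 1 against (b1, Front): payoffs 1, 3 → best response Down.
Player 1 against (b1, Back): payoffs 6, 7 → best response Down.
Player 1 against (b2, Front): payoffs 3, 9 → best response Down.
Player 1 against (b2, Back): payoffs 10, 1 → best response Up.
Player 1 against (b3, Front): payoffs 3, 1 → best response Up.
Player 1 against (b3, Back): payoffs 11, 7 → best response Up.
Player 2 against (Up, Front): payoffs 2, 1, 3 → best response b3.
Player 2 against (Up, Back): payoffs 2, 9, 8 → best response b2.
Player 2 against (Down, Front): payoffs 6, 11, 10 → best response b2.
Player 2 against (Down, Back): payoffs 7, 11, 1 → best response b2.
Player 3 against (Up, b1): payoffs 1, 0 → best response Front.
Player 3 against (Up, b2): payoffs 3, 1 → best response Front.
Player 3 against (Up, b3): payoffs 3, 0 → best response Front.
Player 3 against (Down, b1): payoffs 6, 1 → best response Front.
Player 3 against (Down, b2): payoffs 10, 8 → best response Front.
Player 3 against (Down, b3): payoffs 2, 11 → best response Back.
Mutual best responses: (Up, b3, Front); (Down, b2, Front).

The pure Nash equilibria are (Up, b3, Front), (Down, b2, Front).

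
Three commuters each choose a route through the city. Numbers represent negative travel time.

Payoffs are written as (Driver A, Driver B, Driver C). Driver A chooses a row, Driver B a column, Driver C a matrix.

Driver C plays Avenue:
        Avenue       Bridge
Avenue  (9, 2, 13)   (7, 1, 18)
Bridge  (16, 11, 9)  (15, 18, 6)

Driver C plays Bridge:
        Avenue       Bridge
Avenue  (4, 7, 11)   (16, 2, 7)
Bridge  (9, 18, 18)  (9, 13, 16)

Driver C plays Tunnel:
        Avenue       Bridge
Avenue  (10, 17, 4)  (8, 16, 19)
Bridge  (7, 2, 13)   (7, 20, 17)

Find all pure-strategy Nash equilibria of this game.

(Bridge, Avenue, Bridge)

Driver A against (Avenue, Avenue): payoffs 9, 16 → best response Bridge.
Driver A against (Avenue, Bridge): payoffs 4, 9 → best response Bridge.
Driver A against (Avenue, Tunnel): payoffs 10, 7 → best response Avenue.
Driver A against (Bridge, Avenue): payoffs 7, 15 → best response Bridge.
Driver A against (Bridge, Bridge): payoffs 16, 9 → best response Avenue.
Driver A against (Bridge, Tunnel): payoffs 8, 7 → best response Avenue.
Driver B against (Avenue, Avenue): payoffs 2, 1 → best response Avenue.
Driver B against (Avenue, Bridge): payoffs 7, 2 → best response Avenue.
Driver B against (Avenue, Tunnel): payoffs 17, 16 → best response Avenue.
Driver B against (Bridge, Avenue): payoffs 11, 18 → best response Bridge.
Driver B against (Bridge, Bridge): payoffs 18, 13 → best response Avenue.
Driver B against (Bridge, Tunnel): payoffs 2, 20 → best response Bridge.
Driver C against (Avenue, Avenue): payoffs 13, 11, 4 → best response Avenue.
Driver C against (Avenue, Bridge): payoffs 18, 7, 19 → best response Tunnel.
Driver C against (Bridge, Avenue): payoffs 9, 18, 13 → best response Bridge.
Driver C against (Bridge, Bridge): payoffs 6, 16, 17 → best response Tunnel.
Mutual best responses: (Bridge, Avenue, Bridge).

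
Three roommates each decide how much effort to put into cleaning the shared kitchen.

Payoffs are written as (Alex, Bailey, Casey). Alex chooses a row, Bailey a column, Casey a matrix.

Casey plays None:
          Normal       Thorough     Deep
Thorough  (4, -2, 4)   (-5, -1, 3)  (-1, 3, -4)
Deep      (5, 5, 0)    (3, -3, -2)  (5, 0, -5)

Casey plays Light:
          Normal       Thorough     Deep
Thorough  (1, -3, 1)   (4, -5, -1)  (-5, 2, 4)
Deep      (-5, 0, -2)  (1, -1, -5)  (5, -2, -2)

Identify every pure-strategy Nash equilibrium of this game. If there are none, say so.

(Thorough, Normal, None): Alex can switch to Deep (4 → 5). Not NE.
(Thorough, Normal, Light): Bailey can switch to Deep (-3 → 2). Not NE.
(Thorough, Thorough, None): Alex can switch to Deep (-5 → 3). Not NE.
(Thorough, Thorough, Light): Bailey can switch to Normal (-5 → -3). Not NE.
(Thorough, Deep, None): Alex can switch to Deep (-1 → 5). Not NE.
(Thorough, Deep, Light): Alex can switch to Deep (-5 → 5). Not NE.
(Deep, Normal, None): Alex gets 5, best alternative 4; Bailey gets 5, best alternative 0; Casey gets 0, best alternative -2. No profitable deviation — NE.
(Deep, Normal, Light): Alex can switch to Thorough (-5 → 1). Not NE.
(Deep, Thorough, None): Bailey can switch to Normal (-3 → 5). Not NE.
(Deep, Thorough, Light): Alex can switch to Thorough (1 → 4). Not NE.
(Deep, Deep, None): Bailey can switch to Normal (0 → 5). Not NE.
(The remaining 1 profile has a profitable deviation by the same check.)

The unique pure-strategy Nash equilibrium is (Deep, Normal, None).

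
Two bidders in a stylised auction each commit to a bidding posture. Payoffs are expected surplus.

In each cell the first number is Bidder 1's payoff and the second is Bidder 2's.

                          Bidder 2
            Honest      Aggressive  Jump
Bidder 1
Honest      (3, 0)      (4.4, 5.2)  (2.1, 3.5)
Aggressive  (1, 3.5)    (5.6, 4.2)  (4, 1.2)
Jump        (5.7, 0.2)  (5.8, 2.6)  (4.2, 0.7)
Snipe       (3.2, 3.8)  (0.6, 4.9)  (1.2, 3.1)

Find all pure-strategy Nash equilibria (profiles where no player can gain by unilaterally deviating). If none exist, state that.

For each strategy profile, look for a profitable unilateral deviation.
(Honest, Honest): Bidder 1 can switch to Jump (3 → 5.7). Not NE.
(Honest, Aggressive): Bidder 1 can switch to Aggressive (4.4 → 5.6). Not NE.
(Honest, Jump): Bidder 1 can switch to Aggressive (2.1 → 4). Not NE.
(Aggressive, Honest): Bidder 1 can switch to Honest (1 → 3). Not NE.
(Aggressive, Aggressive): Bidder 1 can switch to Jump (5.6 → 5.8). Not NE.
(Aggressive, Jump): Bidder 1 can switch to Jump (4 → 4.2). Not NE.
(Jump, Honest): Bidder 2 can switch to Aggressive (0.2 → 2.6). Not NE.
(Jump, Aggressive): Bidder 1 gets 5.8, best alternative 5.6; Bidder 2 gets 2.6, best alternative 0.7. No profitable deviation — NE.
(Jump, Jump): Bidder 2 can switch to Aggressive (0.7 → 2.6). Not NE.
(The remaining 3 profiles each have a profitable deviation by the same check.)

(Jump, Aggressive)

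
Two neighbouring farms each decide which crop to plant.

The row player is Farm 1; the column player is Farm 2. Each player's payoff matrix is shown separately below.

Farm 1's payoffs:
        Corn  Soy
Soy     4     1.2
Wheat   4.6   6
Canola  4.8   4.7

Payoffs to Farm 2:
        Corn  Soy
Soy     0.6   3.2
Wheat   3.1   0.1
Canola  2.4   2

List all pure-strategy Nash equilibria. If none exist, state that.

Farm 1 against Corn: payoffs 4, 4.6, 4.8 → best response Canola.
Farm 1 against Soy: payoffs 1.2, 6, 4.7 → best response Wheat.
Farm 2 against Soy: payoffs 0.6, 3.2 → best response Soy.
Farm 2 against Wheat: payoffs 3.1, 0.1 → best response Corn.
Farm 2 against Canola: payoffs 2.4, 2 → best response Corn.
Mutual best responses: (Canola, Corn).

The unique pure-strategy Nash equilibrium is (Canola, Corn).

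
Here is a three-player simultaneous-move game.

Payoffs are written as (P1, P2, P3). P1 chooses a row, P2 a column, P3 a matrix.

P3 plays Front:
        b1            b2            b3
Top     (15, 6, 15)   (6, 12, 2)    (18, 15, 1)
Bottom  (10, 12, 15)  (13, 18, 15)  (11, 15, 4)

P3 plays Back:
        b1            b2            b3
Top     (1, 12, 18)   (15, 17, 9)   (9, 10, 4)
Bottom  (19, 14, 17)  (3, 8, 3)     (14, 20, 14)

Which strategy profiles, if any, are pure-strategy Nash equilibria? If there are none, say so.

(Top, b2, Back); (Bottom, b2, Front); (Bottom, b3, Back)

P1 against (b1, Front): payoffs 15, 10 → best response Top.
P1 against (b1, Back): payoffs 1, 19 → best response Bottom.
P1 against (b2, Front): payoffs 6, 13 → best response Bottom.
P1 against (b2, Back): payoffs 15, 3 → best response Top.
P1 against (b3, Front): payoffs 18, 11 → best response Top.
P1 against (b3, Back): payoffs 9, 14 → best response Bottom.
P2 against (Top, Front): payoffs 6, 12, 15 → best response b3.
P2 against (Top, Back): payoffs 12, 17, 10 → best response b2.
P2 against (Bottom, Front): payoffs 12, 18, 15 → best response b2.
P2 against (Bottom, Back): payoffs 14, 8, 20 → best response b3.
P3 against (Top, b1): payoffs 15, 18 → best response Back.
P3 against (Top, b2): payoffs 2, 9 → best response Back.
P3 against (Top, b3): payoffs 1, 4 → best response Back.
P3 against (Bottom, b1): payoffs 15, 17 → best response Back.
P3 against (Bottom, b2): payoffs 15, 3 → best response Front.
P3 against (Bottom, b3): payoffs 4, 14 → best response Back.
Mutual best responses: (Top, b2, Back); (Bottom, b2, Front); (Bottom, b3, Back).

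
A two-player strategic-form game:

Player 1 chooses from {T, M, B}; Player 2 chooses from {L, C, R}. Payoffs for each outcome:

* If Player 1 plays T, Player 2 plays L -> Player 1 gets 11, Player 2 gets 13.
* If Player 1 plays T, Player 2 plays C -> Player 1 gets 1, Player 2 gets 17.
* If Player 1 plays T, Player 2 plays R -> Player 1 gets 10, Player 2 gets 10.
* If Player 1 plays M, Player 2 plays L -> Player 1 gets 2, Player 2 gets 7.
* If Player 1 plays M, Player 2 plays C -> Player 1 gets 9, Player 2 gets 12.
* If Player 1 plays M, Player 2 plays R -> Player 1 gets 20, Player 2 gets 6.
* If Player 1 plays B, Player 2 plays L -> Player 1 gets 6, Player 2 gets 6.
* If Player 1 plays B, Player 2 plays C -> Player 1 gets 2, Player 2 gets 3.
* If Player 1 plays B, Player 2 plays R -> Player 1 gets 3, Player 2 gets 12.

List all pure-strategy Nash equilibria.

Pure NE: (M, C)

Player 1 against L: payoffs 11, 2, 6 → best response T.
Player 1 against C: payoffs 1, 9, 2 → best response M.
Player 1 against R: payoffs 10, 20, 3 → best response M.
Player 2 against T: payoffs 13, 17, 10 → best response C.
Player 2 against M: payoffs 7, 12, 6 → best response C.
Player 2 against B: payoffs 6, 3, 12 → best response R.
Mutual best responses: (M, C).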